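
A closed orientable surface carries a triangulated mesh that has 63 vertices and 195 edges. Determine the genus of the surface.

Every face is a triangle and each edge borders two faces, so 3F = 2·195, giving F = 130.
χ = V − E + F = 63 − 195 + 130 = -2.
For a closed orientable surface χ = 2 − 2g, so g = (2 − (-2))/2 = 2.

2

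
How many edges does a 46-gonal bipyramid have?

138

A bipyramid over an n-gon has 2n triangular faces and n + 2 vertices: V = 46 + 2 = 48, E = 3·46 = 138, F = 2·46 = 92.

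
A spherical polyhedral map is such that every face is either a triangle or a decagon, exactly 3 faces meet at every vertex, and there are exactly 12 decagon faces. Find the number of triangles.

Let x be the number of triangles; then F = 12 + x.
Edge–face incidences: 2E = 10·12 + 3·x = 120 + 3x.
Every vertex has degree 3, so 3V = 2E.
Euler: V − E + F = 2 ⇒ (2E)/3 − E + (12 + x) = 2.
Multiply by 6: 2·(2E) − 3·(2E) + 6·(12 + x) = 12, i.e. 72 + 6x − (120 + 3x) = 12.
Collecting terms: 3x − 48 = 12, so 3x = 60, so x = 20.
Then 2E = 120 + 3·20 = 180, so E = 90, V = 2E/3 = 60, F = 12 + 20 = 32.

20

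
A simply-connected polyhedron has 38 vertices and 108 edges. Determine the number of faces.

72

Here V − E + F = 2.
F = 2 − V + E = 2 − 38 + 108 = 72.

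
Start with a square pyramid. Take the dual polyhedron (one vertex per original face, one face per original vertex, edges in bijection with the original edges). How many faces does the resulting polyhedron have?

5

The base solid has V = 5, E = 8, F = 5.
The dual swaps V and F and preserves E: V′ = F = 5, E′ = E = 8, F′ = V = 5.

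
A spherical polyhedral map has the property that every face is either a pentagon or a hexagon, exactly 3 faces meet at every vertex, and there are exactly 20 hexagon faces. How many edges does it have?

90

Let x be the number of pentagons; then F = 20 + x.
Edge–face incidences: 2E = 6·20 + 5·x = 120 + 5x.
Every vertex has degree 3, so 3V = 2E.
Euler: V − E + F = 2 ⇒ (2E)/3 − E + (20 + x) = 2.
Multiply by 6: 2·(2E) − 3·(2E) + 6·(20 + x) = 12, i.e. 120 + 6x − (120 + 5x) = 12.
Collecting terms: x = 12.
Then 2E = 120 + 5·12 = 180, so E = 90, V = 2E/3 = 60, F = 20 + 12 = 32.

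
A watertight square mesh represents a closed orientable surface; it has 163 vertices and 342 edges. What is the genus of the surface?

Every face is a square and each edge borders two faces, so 4F = 2·342, giving F = 171.
χ = V − E + F = 163 − 342 + 171 = -8.
For a closed orientable surface χ = 2 − 2g, so g = (2 − (-8))/2 = 5.

5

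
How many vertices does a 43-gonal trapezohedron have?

The n-trapezohedron (dual of the n-antiprism) has V = 2·43 + 2 = 88, E = 4·43 = 172, F = 2·43 = 86.

88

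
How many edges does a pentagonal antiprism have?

20

An antiprism on an n-gon has two n-gon caps and 2n triangles: V = 2·5 = 10, E = 4·5 = 20, F = 2·5 + 2 = 12.
Check: V − E + F = 10 − 20 + 12 = 2.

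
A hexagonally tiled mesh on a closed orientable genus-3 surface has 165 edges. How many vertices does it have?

106

χ = 2 − 2·3 = -4, and every face is a hexagon so 6F = 2E.
F = 2E/6 = 55. Then V = -4 + E − F = -4 + 165 − 55 = 106.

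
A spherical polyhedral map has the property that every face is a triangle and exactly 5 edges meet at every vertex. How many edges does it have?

30

Each face has 3 edges and each edge borders two faces, so 2E = 3F.
Each vertex has degree 5, so 5V = 2E and hence V = 3F/5.
Euler: V − E + F = 2 ⇒ (3F/5) − (3F/2) + F = 2.
Multiply by 10: (6 − 15 + 10)F = 20, i.e. 1F = 20.
So F = 20, E = 3·20/2 = 30, V = 3·20/5 = 12.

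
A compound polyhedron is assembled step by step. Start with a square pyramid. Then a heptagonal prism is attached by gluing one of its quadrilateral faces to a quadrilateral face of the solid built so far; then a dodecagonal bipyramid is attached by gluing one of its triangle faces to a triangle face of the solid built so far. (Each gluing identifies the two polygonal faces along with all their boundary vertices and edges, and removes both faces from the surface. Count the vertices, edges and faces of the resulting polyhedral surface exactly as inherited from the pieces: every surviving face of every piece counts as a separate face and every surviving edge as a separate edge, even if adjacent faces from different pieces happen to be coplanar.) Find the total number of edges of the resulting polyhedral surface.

58

A square pyramid: V=5, E=8, F=5.
Attach a heptagonal prism (V=14, E=21, F=9) along a 4-gon: merge 4 vertices and 4 edges, delete both glued faces → V=15, E=25, F=12.
Attach a dodecagonal bipyramid (V=14, E=36, F=24) along a 3-gon: merge 3 vertices and 3 edges, delete both glued faces → V=26, E=58, F=34.
Check: V − E + F = 26 − 58 + 34 = 2.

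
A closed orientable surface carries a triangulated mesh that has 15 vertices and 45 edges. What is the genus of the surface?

Every face is a triangle and each edge borders two faces, so 3F = 2·45, giving F = 30.
χ = V − E + F = 15 − 45 + 30 = 0.
For a closed orientable surface χ = 2 − 2g, so g = (2 − (0))/2 = 1.

1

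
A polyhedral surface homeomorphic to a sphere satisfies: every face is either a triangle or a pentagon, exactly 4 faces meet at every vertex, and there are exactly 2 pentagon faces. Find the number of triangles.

Let x be the number of triangles; then F = 2 + x.
Edge–face incidences: 2E = 5·2 + 3·x = 10 + 3x.
Every vertex has degree 4, so 4V = 2E.
Euler: V − E + F = 2 ⇒ (2E)/4 − E + (2 + x) = 2.
Multiply by 8: 2·(2E) − 4·(2E) + 8·(2 + x) = 16, i.e. 16 + 8x − 2·(10 + 3x) = 16.
Collecting terms: 2x − 4 = 16, so 2x = 20, so x = 10.
Then 2E = 10 + 3·10 = 40, so E = 20, V = 2E/4 = 10, F = 2 + 10 = 12.

10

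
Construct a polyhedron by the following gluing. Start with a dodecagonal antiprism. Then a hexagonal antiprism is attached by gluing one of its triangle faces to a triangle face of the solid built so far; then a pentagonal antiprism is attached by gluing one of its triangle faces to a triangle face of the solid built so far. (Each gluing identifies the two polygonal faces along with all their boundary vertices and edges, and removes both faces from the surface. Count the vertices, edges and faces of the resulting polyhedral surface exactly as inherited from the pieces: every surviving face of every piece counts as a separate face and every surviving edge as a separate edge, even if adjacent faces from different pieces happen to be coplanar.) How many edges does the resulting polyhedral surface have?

86

A dodecagonal antiprism: V=24, E=48, F=26.
Attach a hexagonal antiprism (V=12, E=24, F=14) along a 3-gon: merge 3 vertices and 3 edges, delete both glued faces → V=33, E=69, F=38.
Attach a pentagonal antiprism (V=10, E=20, F=12) along a 3-gon: merge 3 vertices and 3 edges, delete both glued faces → V=40, E=86, F=48.
Check: V − E + F = 40 − 86 + 48 = 2.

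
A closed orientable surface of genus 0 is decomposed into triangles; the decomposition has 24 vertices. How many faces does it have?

χ = 2 − 2·0 = 2, and every face is a triangle so 3F = 2E.
V − E + F = 2 with E = 3F/2 gives 24 − (3/2 − 1)·F = 2, so F = 44 and E = 66.

44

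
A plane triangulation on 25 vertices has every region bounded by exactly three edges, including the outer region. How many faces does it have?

In a plane triangulation 3F = 2E and V − E + F = 2, so F = 2V − 4 = 2·25 − 4 = 46.

46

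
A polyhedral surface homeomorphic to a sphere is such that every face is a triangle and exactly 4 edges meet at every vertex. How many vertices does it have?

6

Each face has 3 edges and each edge borders two faces, so 2E = 3F.
Each vertex has degree 4, so 4V = 2E and hence V = 3F/4.
Euler: V − E + F = 2 ⇒ (3F/4) − (3F/2) + F = 2.
Multiply by 8: (6 − 12 + 8)F = 16, i.e. 2F = 16.
So F = 8, E = 3·8/2 = 12, V = 3·8/4 = 6.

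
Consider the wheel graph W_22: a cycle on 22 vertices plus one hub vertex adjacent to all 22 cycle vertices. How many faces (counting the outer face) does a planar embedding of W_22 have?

23

W_22 has V = 22 + 1 = 23 vertices and E = 2·22 = 44 edges.
By Euler's formula F = 2 − V + E = 2 − 23 + 44 = 23.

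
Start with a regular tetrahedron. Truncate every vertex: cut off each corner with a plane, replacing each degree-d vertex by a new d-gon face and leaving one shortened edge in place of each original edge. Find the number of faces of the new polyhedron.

8

The base solid has V = 4, E = 6, F = 4.
Truncation replaces each original edge-end by a new vertex, so V′ = 2E = 12.
Each original edge survives, and each old vertex of degree d contributes d new edges; summing degrees gives Σd = 2E, so E′ = E + 2E = 3E = 18.
Each original face survives and each original vertex becomes one new face: F′ = F + V = 8.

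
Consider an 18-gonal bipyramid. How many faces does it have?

36

A bipyramid over an n-gon has 2n triangular faces and n + 2 vertices: V = 18 + 2 = 20, E = 3·18 = 54, F = 2·18 = 36.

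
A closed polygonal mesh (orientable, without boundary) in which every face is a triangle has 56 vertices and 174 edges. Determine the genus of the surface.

Every face is a triangle and each edge borders two faces, so 3F = 2·174, giving F = 116.
χ = V − E + F = 56 − 174 + 116 = -2.
For a closed orientable surface χ = 2 − 2g, so g = (2 − (-2))/2 = 2.

2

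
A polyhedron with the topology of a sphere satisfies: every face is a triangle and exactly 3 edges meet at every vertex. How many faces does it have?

Each face has 3 edges and each edge borders two faces, so 2E = 3F.
Each vertex has degree 3, so 3V = 2E and hence V = 3F/3.
Euler: V − E + F = 2 ⇒ (3F/3) − (3F/2) + F = 2.
Multiply by 6: (6 − 9 + 6)F = 12, i.e. 3F = 12.
So F = 4, E = 3·4/2 = 6, V = 3·4/3 = 4.

4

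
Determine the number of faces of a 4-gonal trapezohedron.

The n-trapezohedron (dual of the n-antiprism) has V = 2·4 + 2 = 10, E = 4·4 = 16, F = 2·4 = 8.

8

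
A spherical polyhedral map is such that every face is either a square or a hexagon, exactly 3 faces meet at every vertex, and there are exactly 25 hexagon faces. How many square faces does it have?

Let x be the number of squares; then F = 25 + x.
Edge–face incidences: 2E = 6·25 + 4·x = 150 + 4x.
Every vertex has degree 3, so 3V = 2E.
Euler: V − E + F = 2 ⇒ (2E)/3 − E + (25 + x) = 2.
Multiply by 6: 2·(2E) − 3·(2E) + 6·(25 + x) = 12, i.e. 150 + 6x − (150 + 4x) = 12.
Collecting terms: 2x = 12, so x = 6.
Then 2E = 150 + 4·6 = 174, so E = 87, V = 2E/3 = 58, F = 25 + 6 = 31.

6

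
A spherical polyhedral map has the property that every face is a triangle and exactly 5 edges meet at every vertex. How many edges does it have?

Each face has 3 edges and each edge borders two faces, so 2E = 3F.
Each vertex has degree 5, so 5V = 2E and hence V = 3F/5.
Euler: V − E + F = 2 ⇒ (3F/5) − (3F/2) + F = 2.
Multiply by 10: (6 − 15 + 10)F = 20, i.e. 1F = 20.
So F = 20, E = 3·20/2 = 30, V = 3·20/5 = 12.

30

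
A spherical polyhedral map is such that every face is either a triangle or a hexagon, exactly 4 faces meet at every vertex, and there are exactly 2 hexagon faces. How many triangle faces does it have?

Let x be the number of triangles; then F = 2 + x.
Edge–face incidences: 2E = 6·2 + 3·x = 12 + 3x.
Every vertex has degree 4, so 4V = 2E.
Euler: V − E + F = 2 ⇒ (2E)/4 − E + (2 + x) = 2.
Multiply by 8: 2·(2E) − 4·(2E) + 8·(2 + x) = 16, i.e. 16 + 8x − 2·(12 + 3x) = 16.
Collecting terms: 2x − 8 = 16, so 2x = 24, so x = 12.
Then 2E = 12 + 3·12 = 48, so E = 24, V = 2E/4 = 12, F = 2 + 12 = 14.

12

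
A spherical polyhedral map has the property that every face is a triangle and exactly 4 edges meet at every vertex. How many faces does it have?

8

Each face has 3 edges and each edge borders two faces, so 2E = 3F.
Each vertex has degree 4, so 4V = 2E and hence V = 3F/4.
Euler: V − E + F = 2 ⇒ (3F/4) − (3F/2) + F = 2.
Multiply by 8: (6 − 12 + 8)F = 16, i.e. 2F = 16.
So F = 8, E = 3·8/2 = 12, V = 3·8/4 = 6.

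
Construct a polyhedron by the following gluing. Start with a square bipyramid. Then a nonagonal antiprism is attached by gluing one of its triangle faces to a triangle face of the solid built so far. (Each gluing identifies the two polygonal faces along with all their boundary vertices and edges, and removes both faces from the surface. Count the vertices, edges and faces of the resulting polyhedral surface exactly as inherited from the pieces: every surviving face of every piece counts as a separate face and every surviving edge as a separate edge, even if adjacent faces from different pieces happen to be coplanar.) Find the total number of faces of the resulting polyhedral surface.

A square bipyramid: V=6, E=12, F=8.
Attach a nonagonal antiprism (V=18, E=36, F=20) along a 3-gon: merge 3 vertices and 3 edges, delete both glued faces → V=21, E=45, F=26.
Check: V − E + F = 21 − 45 + 26 = 2.

26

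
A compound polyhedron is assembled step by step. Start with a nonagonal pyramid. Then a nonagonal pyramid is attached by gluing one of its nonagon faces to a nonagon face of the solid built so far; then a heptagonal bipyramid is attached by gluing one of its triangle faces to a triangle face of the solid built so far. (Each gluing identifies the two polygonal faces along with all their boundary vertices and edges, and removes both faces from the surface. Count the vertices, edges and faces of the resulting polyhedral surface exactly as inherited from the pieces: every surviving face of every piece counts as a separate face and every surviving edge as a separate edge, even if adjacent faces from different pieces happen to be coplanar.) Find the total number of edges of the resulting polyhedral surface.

A nonagonal pyramid: V=10, E=18, F=10.
Attach a nonagonal pyramid (V=10, E=18, F=10) along a 9-gon: merge 9 vertices and 9 edges, delete both glued faces → V=11, E=27, F=18.
Attach a heptagonal bipyramid (V=9, E=21, F=14) along a 3-gon: merge 3 vertices and 3 edges, delete both glued faces → V=17, E=45, F=30.
Check: V − E + F = 17 − 45 + 30 = 2.

45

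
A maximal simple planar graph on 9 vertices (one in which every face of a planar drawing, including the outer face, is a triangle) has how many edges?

21

In a plane triangulation 3F = 2E and V − E + F = 2, so E = 3V − 6 = 3·9 − 6 = 21.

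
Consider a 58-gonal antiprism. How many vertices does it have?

An antiprism on an n-gon has two n-gon caps and 2n triangles: V = 2·58 = 116, E = 4·58 = 232, F = 2·58 + 2 = 118.

116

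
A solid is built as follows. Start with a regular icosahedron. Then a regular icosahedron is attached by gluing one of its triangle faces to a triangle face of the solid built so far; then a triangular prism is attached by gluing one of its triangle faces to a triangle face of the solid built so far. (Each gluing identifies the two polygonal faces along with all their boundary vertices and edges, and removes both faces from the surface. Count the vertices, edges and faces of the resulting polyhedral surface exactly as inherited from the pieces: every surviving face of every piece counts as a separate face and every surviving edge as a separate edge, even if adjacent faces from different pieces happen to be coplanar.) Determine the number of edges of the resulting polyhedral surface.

A regular icosahedron: V=12, E=30, F=20.
Attach a regular icosahedron (V=12, E=30, F=20) along a 3-gon: merge 3 vertices and 3 edges, delete both glued faces → V=21, E=57, F=38.
Attach a triangular prism (V=6, E=9, F=5) along a 3-gon: merge 3 vertices and 3 edges, delete both glued faces → V=24, E=63, F=41.
Check: V − E + F = 24 − 63 + 41 = 2.

63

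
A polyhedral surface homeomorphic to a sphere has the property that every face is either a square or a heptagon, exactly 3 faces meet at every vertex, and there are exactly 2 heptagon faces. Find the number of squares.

Let x be the number of squares; then F = 2 + x.
Edge–face incidences: 2E = 7·2 + 4·x = 14 + 4x.
Every vertex has degree 3, so 3V = 2E.
Euler: V − E + F = 2 ⇒ (2E)/3 − E + (2 + x) = 2.
Multiply by 6: 2·(2E) − 3·(2E) + 6·(2 + x) = 12, i.e. 12 + 6x − (14 + 4x) = 12.
Collecting terms: 2x − 2 = 12, so 2x = 14, so x = 7.
Then 2E = 14 + 4·7 = 42, so E = 21, V = 2E/3 = 14, F = 2 + 7 = 9.

7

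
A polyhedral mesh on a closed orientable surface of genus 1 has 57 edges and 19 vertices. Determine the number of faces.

38

For a closed orientable surface of genus 1, χ = 2 − 2·1 = 0.
F = 0 − V + E = 0 − 19 + 57 = 38.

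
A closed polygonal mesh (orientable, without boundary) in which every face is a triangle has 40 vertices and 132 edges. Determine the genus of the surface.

Every face is a triangle and each edge borders two faces, so 3F = 2·132, giving F = 88.
χ = V − E + F = 40 − 132 + 88 = -4.
For a closed orientable surface χ = 2 − 2g, so g = (2 − (-4))/2 = 3.

3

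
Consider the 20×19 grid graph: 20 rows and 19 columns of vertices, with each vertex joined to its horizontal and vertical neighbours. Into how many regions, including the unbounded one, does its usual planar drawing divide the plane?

The grid has V = 20·19 = 380 vertices and E = 20·18 + 19·19 = 721 edges.
F = 2 − V + E = 2 − 380 + 721 = 343.

343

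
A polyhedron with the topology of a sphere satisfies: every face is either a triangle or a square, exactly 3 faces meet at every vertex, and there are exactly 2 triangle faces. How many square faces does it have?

3

Let x be the number of squares; then F = 2 + x.
Edge–face incidences: 2E = 3·2 + 4·x = 6 + 4x.
Every vertex has degree 3, so 3V = 2E.
Euler: V − E + F = 2 ⇒ (2E)/3 − E + (2 + x) = 2.
Multiply by 6: 2·(2E) − 3·(2E) + 6·(2 + x) = 12, i.e. 12 + 6x − (6 + 4x) = 12.
Collecting terms: 2x + 6 = 12, so 2x = 6, so x = 3.
Then 2E = 6 + 4·3 = 18, so E = 9, V = 2E/3 = 6, F = 2 + 3 = 5.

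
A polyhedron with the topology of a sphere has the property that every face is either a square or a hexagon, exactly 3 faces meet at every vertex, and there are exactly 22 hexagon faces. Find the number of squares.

Let x be the number of squares; then F = 22 + x.
Edge–face incidences: 2E = 6·22 + 4·x = 132 + 4x.
Every vertex has degree 3, so 3V = 2E.
Euler: V − E + F = 2 ⇒ (2E)/3 − E + (22 + x) = 2.
Multiply by 6: 2·(2E) − 3·(2E) + 6·(22 + x) = 12, i.e. 132 + 6x − (132 + 4x) = 12.
Collecting terms: 2x = 12, so x = 6.
Then 2E = 132 + 4·6 = 156, so E = 78, V = 2E/3 = 52, F = 22 + 6 = 28.

6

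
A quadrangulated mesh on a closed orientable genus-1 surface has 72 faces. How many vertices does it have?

χ = 2 − 2·1 = 0, and every face is a square so 4F = 2E.
E = 4·72/2 = 144. Then V = 0 + E − F = 0 + 144 − 72 = 72.

72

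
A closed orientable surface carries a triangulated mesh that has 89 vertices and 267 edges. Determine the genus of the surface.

Every face is a triangle and each edge borders two faces, so 3F = 2·267, giving F = 178.
χ = V − E + F = 89 − 267 + 178 = 0.
For a closed orientable surface χ = 2 − 2g, so g = (2 − (0))/2 = 1.

1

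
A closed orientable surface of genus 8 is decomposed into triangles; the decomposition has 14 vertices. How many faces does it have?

χ = 2 − 2·8 = -14, and every face is a triangle so 3F = 2E.
V − E + F = -14 with E = 3F/2 gives 14 − (3/2 − 1)·F = -14, so F = 56 and E = 84.

56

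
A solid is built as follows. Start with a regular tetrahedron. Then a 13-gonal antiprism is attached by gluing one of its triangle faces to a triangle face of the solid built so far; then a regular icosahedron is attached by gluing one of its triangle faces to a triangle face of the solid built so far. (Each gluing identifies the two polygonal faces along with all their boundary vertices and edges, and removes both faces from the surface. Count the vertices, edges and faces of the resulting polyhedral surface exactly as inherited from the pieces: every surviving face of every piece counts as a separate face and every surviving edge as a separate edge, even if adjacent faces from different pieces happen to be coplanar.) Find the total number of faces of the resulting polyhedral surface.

A regular tetrahedron: V=4, E=6, F=4.
Attach a 13-gonal antiprism (V=26, E=52, F=28) along a 3-gon: merge 3 vertices and 3 edges, delete both glued faces → V=27, E=55, F=30.
Attach a regular icosahedron (V=12, E=30, F=20) along a 3-gon: merge 3 vertices and 3 edges, delete both glued faces → V=36, E=82, F=48.
Check: V − E + F = 36 − 82 + 48 = 2.

48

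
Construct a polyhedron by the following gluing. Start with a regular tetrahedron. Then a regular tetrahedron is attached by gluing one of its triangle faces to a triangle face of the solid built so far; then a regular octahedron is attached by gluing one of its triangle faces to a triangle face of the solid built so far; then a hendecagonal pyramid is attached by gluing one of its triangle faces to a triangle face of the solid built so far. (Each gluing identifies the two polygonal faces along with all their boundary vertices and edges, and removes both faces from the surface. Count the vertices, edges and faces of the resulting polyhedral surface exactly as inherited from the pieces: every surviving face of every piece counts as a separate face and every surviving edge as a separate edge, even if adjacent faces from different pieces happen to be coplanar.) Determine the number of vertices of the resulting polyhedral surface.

17

A regular tetrahedron: V=4, E=6, F=4.
Attach a regular tetrahedron (V=4, E=6, F=4) along a 3-gon: merge 3 vertices and 3 edges, delete both glued faces → V=5, E=9, F=6.
Attach a regular octahedron (V=6, E=12, F=8) along a 3-gon: merge 3 vertices and 3 edges, delete both glued faces → V=8, E=18, F=12.
Attach a hendecagonal pyramid (V=12, E=22, F=12) along a 3-gon: merge 3 vertices and 3 edges, delete both glued faces → V=17, E=37, F=22.
Check: V − E + F = 17 − 37 + 22 = 2.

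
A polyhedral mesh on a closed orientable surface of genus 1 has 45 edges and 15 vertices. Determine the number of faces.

30

For a closed orientable surface of genus 1, χ = 2 − 2·1 = 0.
F = 0 − V + E = 0 − 15 + 45 = 30.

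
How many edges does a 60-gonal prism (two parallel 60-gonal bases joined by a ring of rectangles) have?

A prism on an n-gon has two n-gon bases and n rectangular sides: V = 2·60 = 120, E = 3·60 = 180, F = 60 + 2 = 62.
Check: V − E + F = 120 − 180 + 62 = 2.

180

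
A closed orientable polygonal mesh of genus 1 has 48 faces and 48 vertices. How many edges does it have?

For a closed orientable surface of genus 1, χ = 2 − 2·1 = 0.
E = V + F − (0) = 48 + 48 − (0) = 96.

96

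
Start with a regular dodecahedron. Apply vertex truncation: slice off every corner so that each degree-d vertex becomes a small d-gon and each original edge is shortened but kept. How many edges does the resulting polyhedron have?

The base solid has V = 20, E = 30, F = 12.
Truncation replaces each original edge-end by a new vertex, so V′ = 2E = 60.
Each original edge survives, and each old vertex of degree d contributes d new edges; summing degrees gives Σd = 2E, so E′ = E + 2E = 3E = 90.
Each original face survives and each original vertex becomes one new face: F′ = F + V = 32.

90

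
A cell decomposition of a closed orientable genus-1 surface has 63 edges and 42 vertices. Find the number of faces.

21

For a closed orientable surface of genus 1, χ = 2 − 2·1 = 0.
F = 0 − V + E = 0 − 42 + 63 = 21.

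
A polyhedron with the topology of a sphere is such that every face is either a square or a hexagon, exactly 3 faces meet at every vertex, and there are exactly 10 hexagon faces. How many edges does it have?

Let x be the number of squares; then F = 10 + x.
Edge–face incidences: 2E = 6·10 + 4·x = 60 + 4x.
Every vertex has degree 3, so 3V = 2E.
Euler: V − E + F = 2 ⇒ (2E)/3 − E + (10 + x) = 2.
Multiply by 6: 2·(2E) − 3·(2E) + 6·(10 + x) = 12, i.e. 60 + 6x − (60 + 4x) = 12.
Collecting terms: 2x = 12, so x = 6.
Then 2E = 60 + 4·6 = 84, so E = 42, V = 2E/3 = 28, F = 10 + 6 = 16.

42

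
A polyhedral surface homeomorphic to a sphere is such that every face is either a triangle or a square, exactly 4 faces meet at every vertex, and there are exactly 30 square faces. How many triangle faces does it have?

Let x be the number of triangles; then F = 30 + x.
Edge–face incidences: 2E = 4·30 + 3·x = 120 + 3x.
Every vertex has degree 4, so 4V = 2E.
Euler: V − E + F = 2 ⇒ (2E)/4 − E + (30 + x) = 2.
Multiply by 8: 2·(2E) − 4·(2E) + 8·(30 + x) = 16, i.e. 240 + 8x − 2·(120 + 3x) = 16.
Collecting terms: 2x = 16, so x = 8.
Then 2E = 120 + 3·8 = 144, so E = 72, V = 2E/4 = 36, F = 30 + 8 = 38.

8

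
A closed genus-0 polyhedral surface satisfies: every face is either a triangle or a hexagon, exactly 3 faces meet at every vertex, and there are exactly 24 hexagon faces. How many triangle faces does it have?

4

Let x be the number of triangles; then F = 24 + x.
Edge–face incidences: 2E = 6·24 + 3·x = 144 + 3x.
Every vertex has degree 3, so 3V = 2E.
Euler: V − E + F = 2 ⇒ (2E)/3 − E + (24 + x) = 2.
Multiply by 6: 2·(2E) − 3·(2E) + 6·(24 + x) = 12, i.e. 144 + 6x − (144 + 3x) = 12.
Collecting terms: 3x = 12, so x = 4.
Then 2E = 144 + 3·4 = 156, so E = 78, V = 2E/3 = 52, F = 24 + 4 = 28.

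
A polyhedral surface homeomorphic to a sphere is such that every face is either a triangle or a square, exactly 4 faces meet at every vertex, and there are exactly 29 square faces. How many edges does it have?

Let x be the number of triangles; then F = 29 + x.
Edge–face incidences: 2E = 4·29 + 3·x = 116 + 3x.
Every vertex has degree 4, so 4V = 2E.
Euler: V − E + F = 2 ⇒ (2E)/4 − E + (29 + x) = 2.
Multiply by 8: 2·(2E) − 4·(2E) + 8·(29 + x) = 16, i.e. 232 + 8x − 2·(116 + 3x) = 16.
Collecting terms: 2x = 16, so x = 8.
Then 2E = 116 + 3·8 = 140, so E = 70, V = 2E/4 = 35, F = 29 + 8 = 37.

70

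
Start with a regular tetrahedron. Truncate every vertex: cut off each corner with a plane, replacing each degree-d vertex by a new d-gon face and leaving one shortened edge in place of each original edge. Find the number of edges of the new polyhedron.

18

The base solid has V = 4, E = 6, F = 4.
Truncation replaces each original edge-end by a new vertex, so V′ = 2E = 12.
Each original edge survives, and each old vertex of degree d contributes d new edges; summing degrees gives Σd = 2E, so E′ = E + 2E = 3E = 18.
Each original face survives and each original vertex becomes one new face: F′ = F + V = 8.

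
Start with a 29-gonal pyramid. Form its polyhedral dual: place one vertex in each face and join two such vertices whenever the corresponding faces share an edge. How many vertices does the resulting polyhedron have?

The base solid has V = 30, E = 58, F = 30.
The dual swaps V and F and preserves E: V′ = F = 30, E′ = E = 58, F′ = V = 30.

30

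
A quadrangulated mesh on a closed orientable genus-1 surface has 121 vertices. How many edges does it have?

χ = 2 − 2·1 = 0, and every face is a square so 4F = 2E.
V − E + F = 0 with E = 4F/2 gives 121 − (4/2 − 1)·F = 0, so F = 121 and E = 242.

242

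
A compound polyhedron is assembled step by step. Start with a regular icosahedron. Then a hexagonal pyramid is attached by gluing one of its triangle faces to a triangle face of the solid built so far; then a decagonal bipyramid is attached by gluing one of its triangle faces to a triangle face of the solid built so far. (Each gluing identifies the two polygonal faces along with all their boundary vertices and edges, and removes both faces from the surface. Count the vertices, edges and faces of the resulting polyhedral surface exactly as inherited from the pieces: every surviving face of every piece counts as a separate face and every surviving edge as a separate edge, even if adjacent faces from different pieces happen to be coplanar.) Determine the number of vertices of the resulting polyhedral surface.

25

A regular icosahedron: V=12, E=30, F=20.
Attach a hexagonal pyramid (V=7, E=12, F=7) along a 3-gon: merge 3 vertices and 3 edges, delete both glued faces → V=16, E=39, F=25.
Attach a decagonal bipyramid (V=12, E=30, F=20) along a 3-gon: merge 3 vertices and 3 edges, delete both glued faces → V=25, E=66, F=43.
Check: V − E + F = 25 − 66 + 43 = 2.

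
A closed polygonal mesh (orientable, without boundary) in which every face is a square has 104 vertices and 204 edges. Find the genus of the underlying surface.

0

Every face is a square and each edge borders two faces, so 4F = 2·204, giving F = 102.
χ = V − E + F = 104 − 204 + 102 = 2.
For a closed orientable surface χ = 2 − 2g, so g = (2 − (2))/2 = 0.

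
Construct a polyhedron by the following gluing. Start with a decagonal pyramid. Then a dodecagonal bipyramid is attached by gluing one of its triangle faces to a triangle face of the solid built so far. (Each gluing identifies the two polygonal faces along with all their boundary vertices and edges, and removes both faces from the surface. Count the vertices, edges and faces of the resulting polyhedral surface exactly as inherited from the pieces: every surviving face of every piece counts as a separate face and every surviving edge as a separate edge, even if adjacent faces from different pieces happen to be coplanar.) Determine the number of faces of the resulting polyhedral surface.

33

A decagonal pyramid: V=11, E=20, F=11.
Attach a dodecagonal bipyramid (V=14, E=36, F=24) along a 3-gon: merge 3 vertices and 3 edges, delete both glued faces → V=22, E=53, F=33.
Check: V − E + F = 22 − 53 + 33 = 2.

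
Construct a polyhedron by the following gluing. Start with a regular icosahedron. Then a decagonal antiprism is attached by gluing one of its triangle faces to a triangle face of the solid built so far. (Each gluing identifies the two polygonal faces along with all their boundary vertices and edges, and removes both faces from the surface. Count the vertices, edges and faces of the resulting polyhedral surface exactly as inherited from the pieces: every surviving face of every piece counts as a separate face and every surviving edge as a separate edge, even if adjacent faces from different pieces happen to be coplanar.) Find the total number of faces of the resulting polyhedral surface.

A regular icosahedron: V=12, E=30, F=20.
Attach a decagonal antiprism (V=20, E=40, F=22) along a 3-gon: merge 3 vertices and 3 edges, delete both glued faces → V=29, E=67, F=40.
Check: V − E + F = 29 − 67 + 40 = 2.

40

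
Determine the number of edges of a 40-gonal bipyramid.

120

A bipyramid over an n-gon has 2n triangular faces and n + 2 vertices: V = 40 + 2 = 42, E = 3·40 = 120, F = 2·40 = 80.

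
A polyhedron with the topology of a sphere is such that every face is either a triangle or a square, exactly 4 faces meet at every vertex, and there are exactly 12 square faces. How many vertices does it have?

18

Let x be the number of triangles; then F = 12 + x.
Edge–face incidences: 2E = 4·12 + 3·x = 48 + 3x.
Every vertex has degree 4, so 4V = 2E.
Euler: V − E + F = 2 ⇒ (2E)/4 − E + (12 + x) = 2.
Multiply by 8: 2·(2E) − 4·(2E) + 8·(12 + x) = 16, i.e. 96 + 8x − 2·(48 + 3x) = 16.
Collecting terms: 2x = 16, so x = 8.
Then 2E = 48 + 3·8 = 72, so E = 36, V = 2E/4 = 18, F = 12 + 8 = 20.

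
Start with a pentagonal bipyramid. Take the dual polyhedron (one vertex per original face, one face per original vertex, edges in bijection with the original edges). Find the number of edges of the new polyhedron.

15

The base solid has V = 7, E = 15, F = 10.
The dual swaps V and F and preserves E: V′ = F = 10, E′ = E = 15, F′ = V = 7.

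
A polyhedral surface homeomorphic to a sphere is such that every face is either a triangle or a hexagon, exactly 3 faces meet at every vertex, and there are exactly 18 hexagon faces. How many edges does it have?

Let x be the number of triangles; then F = 18 + x.
Edge–face incidences: 2E = 6·18 + 3·x = 108 + 3x.
Every vertex has degree 3, so 3V = 2E.
Euler: V − E + F = 2 ⇒ (2E)/3 − E + (18 + x) = 2.
Multiply by 6: 2·(2E) − 3·(2E) + 6·(18 + x) = 12, i.e. 108 + 6x − (108 + 3x) = 12.
Collecting terms: 3x = 12, so x = 4.
Then 2E = 108 + 3·4 = 120, so E = 60, V = 2E/3 = 40, F = 18 + 4 = 22.

60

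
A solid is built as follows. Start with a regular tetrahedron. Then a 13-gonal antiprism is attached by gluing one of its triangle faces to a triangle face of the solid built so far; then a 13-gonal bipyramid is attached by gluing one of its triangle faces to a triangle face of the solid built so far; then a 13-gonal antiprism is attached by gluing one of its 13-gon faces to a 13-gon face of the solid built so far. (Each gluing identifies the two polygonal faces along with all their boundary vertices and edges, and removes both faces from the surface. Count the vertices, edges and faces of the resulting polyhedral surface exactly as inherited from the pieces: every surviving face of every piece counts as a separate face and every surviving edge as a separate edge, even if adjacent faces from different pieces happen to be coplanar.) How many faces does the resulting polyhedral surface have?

A regular tetrahedron: V=4, E=6, F=4.
Attach a 13-gonal antiprism (V=26, E=52, F=28) along a 3-gon: merge 3 vertices and 3 edges, delete both glued faces → V=27, E=55, F=30.
Attach a 13-gonal bipyramid (V=15, E=39, F=26) along a 3-gon: merge 3 vertices and 3 edges, delete both glued faces → V=39, E=91, F=54.
Attach a 13-gonal antiprism (V=26, E=52, F=28) along a 13-gon: merge 13 vertices and 13 edges, delete both glued faces → V=52, E=130, F=80.
Check: V − E + F = 52 − 130 + 80 = 2.

80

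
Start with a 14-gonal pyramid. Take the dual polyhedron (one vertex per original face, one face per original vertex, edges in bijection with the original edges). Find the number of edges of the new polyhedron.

The base solid has V = 15, E = 28, F = 15.
The dual swaps V and F and preserves E: V′ = F = 15, E′ = E = 28, F′ = V = 15.

28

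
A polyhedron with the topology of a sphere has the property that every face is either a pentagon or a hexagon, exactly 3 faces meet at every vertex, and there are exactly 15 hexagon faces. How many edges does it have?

Let x be the number of pentagons; then F = 15 + x.
Edge–face incidences: 2E = 6·15 + 5·x = 90 + 5x.
Every vertex has degree 3, so 3V = 2E.
Euler: V − E + F = 2 ⇒ (2E)/3 − E + (15 + x) = 2.
Multiply by 6: 2·(2E) − 3·(2E) + 6·(15 + x) = 12, i.e. 90 + 6x − (90 + 5x) = 12.
Collecting terms: x = 12.
Then 2E = 90 + 5·12 = 150, so E = 75, V = 2E/3 = 50, F = 15 + 12 = 27.

75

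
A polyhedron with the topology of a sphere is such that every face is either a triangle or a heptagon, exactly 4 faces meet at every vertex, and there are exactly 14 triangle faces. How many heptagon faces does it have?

Let x be the number of heptagons; then F = 14 + x.
Edge–face incidences: 2E = 3·14 + 7·x = 42 + 7x.
Every vertex has degree 4, so 4V = 2E.
Euler: V − E + F = 2 ⇒ (2E)/4 − E + (14 + x) = 2.
Multiply by 8: 2·(2E) − 4·(2E) + 8·(14 + x) = 16, i.e. 112 + 8x − 2·(42 + 7x) = 16.
Collecting terms: −6x + 28 = 16, so −6x = −12, so x = 2.
Then 2E = 42 + 7·2 = 56, so E = 28, V = 2E/4 = 14, F = 14 + 2 = 16.

2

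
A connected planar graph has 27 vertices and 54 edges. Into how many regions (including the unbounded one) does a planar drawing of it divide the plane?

Euler's formula for a connected plane graph: V − E + F = 2, so F = 2 − 27 + 54 = 29.

29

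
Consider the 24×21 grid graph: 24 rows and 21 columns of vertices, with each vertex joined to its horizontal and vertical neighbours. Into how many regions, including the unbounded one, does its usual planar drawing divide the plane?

The grid has V = 24·21 = 504 vertices and E = 24·20 + 21·23 = 963 edges.
F = 2 − V + E = 2 − 504 + 963 = 461.

461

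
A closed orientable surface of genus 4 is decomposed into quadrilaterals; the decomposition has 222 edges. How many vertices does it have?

105

χ = 2 − 2·4 = -6, and every face is a square so 4F = 2E.
F = 2E/4 = 111. Then V = -6 + E − F = -6 + 222 − 111 = 105.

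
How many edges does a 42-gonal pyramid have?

A pyramid on an n-gon base has one n-gon and n triangles: V = 42 + 1 = 43, E = 2·42 = 84, F = 42 + 1 = 43.
Check: V − E + F = 43 − 84 + 43 = 2.

84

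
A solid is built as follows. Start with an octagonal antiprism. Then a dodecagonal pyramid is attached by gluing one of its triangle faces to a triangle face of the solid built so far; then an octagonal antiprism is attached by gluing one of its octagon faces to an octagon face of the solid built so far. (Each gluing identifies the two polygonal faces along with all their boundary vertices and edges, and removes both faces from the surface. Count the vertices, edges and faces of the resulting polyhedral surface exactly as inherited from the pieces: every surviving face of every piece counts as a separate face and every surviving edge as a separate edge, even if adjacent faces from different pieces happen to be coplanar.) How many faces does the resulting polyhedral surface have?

45

An octagonal antiprism: V=16, E=32, F=18.
Attach a dodecagonal pyramid (V=13, E=24, F=13) along a 3-gon: merge 3 vertices and 3 edges, delete both glued faces → V=26, E=53, F=29.
Attach an octagonal antiprism (V=16, E=32, F=18) along an 8-gon: merge 8 vertices and 8 edges, delete both glued faces → V=34, E=77, F=45.
Check: V − E + F = 34 − 77 + 45 = 2.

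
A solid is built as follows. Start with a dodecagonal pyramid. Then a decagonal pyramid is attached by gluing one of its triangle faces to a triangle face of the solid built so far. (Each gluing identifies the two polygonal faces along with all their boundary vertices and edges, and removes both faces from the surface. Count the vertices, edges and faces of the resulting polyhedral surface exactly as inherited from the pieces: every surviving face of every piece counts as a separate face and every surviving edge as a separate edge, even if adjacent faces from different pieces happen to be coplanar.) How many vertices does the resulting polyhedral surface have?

21

A dodecagonal pyramid: V=13, E=24, F=13.
Attach a decagonal pyramid (V=11, E=20, F=11) along a 3-gon: merge 3 vertices and 3 edges, delete both glued faces → V=21, E=41, F=22.
Check: V − E + F = 21 − 41 + 22 = 2.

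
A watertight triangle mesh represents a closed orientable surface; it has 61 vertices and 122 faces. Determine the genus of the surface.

Every face is a triangle, so 2E = 3·122 = 366, giving E = 183.
χ = V − E + F = 61 − 183 + 122 = 0.
For a closed orientable surface χ = 2 − 2g, so g = (2 − (0))/2 = 1.

1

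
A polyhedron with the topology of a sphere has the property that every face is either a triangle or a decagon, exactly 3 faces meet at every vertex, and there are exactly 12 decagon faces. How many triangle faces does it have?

Let x be the number of triangles; then F = 12 + x.
Edge–face incidences: 2E = 10·12 + 3·x = 120 + 3x.
Every vertex has degree 3, so 3V = 2E.
Euler: V − E + F = 2 ⇒ (2E)/3 − E + (12 + x) = 2.
Multiply by 6: 2·(2E) − 3·(2E) + 6·(12 + x) = 12, i.e. 72 + 6x − (120 + 3x) = 12.
Collecting terms: 3x − 48 = 12, so 3x = 60, so x = 20.
Then 2E = 120 + 3·20 = 180, so E = 90, V = 2E/3 = 60, F = 12 + 20 = 32.

20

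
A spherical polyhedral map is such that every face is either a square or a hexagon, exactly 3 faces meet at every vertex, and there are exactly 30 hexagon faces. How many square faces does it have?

Let x be the number of squares; then F = 30 + x.
Edge–face incidences: 2E = 6·30 + 4·x = 180 + 4x.
Every vertex has degree 3, so 3V = 2E.
Euler: V − E + F = 2 ⇒ (2E)/3 − E + (30 + x) = 2.
Multiply by 6: 2·(2E) − 3·(2E) + 6·(30 + x) = 12, i.e. 180 + 6x − (180 + 4x) = 12.
Collecting terms: 2x = 12, so x = 6.
Then 2E = 180 + 4·6 = 204, so E = 102, V = 2E/3 = 68, F = 30 + 6 = 36.

6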